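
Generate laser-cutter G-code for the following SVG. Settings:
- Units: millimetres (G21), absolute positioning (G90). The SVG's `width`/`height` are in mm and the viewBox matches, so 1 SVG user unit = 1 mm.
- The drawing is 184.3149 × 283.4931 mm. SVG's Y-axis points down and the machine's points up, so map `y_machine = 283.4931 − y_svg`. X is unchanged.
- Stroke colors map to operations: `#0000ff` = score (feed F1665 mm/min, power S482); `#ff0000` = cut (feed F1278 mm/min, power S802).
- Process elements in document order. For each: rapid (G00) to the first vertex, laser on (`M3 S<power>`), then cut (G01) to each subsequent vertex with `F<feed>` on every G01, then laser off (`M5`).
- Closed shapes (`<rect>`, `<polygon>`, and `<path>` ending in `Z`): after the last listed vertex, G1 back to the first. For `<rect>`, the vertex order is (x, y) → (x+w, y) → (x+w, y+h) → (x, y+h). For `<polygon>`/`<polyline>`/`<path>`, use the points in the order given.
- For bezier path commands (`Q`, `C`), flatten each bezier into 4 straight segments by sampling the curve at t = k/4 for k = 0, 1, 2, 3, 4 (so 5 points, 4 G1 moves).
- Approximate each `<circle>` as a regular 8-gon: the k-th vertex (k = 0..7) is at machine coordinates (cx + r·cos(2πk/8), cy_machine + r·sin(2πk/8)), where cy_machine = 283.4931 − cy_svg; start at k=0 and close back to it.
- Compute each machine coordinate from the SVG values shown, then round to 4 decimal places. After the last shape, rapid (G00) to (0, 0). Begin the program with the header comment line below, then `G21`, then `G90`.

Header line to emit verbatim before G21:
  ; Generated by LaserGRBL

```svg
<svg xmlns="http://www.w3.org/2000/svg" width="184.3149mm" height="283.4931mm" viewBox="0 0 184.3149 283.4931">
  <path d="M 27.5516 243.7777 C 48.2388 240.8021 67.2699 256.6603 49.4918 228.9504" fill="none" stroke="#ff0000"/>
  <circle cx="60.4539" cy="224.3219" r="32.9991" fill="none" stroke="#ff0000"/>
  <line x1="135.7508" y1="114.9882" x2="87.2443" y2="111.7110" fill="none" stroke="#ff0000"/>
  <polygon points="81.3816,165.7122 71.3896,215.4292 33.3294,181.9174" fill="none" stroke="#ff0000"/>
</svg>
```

; Generated by LaserGRBL
G21
G90
G00 X27.5516 Y39.7154
M3 S802
G01 X42.2072 Y39.3908 F1278
G01 X52.9462 Y37.8537 F1278
G01 X56.4729 Y40.9543 F1278
G01 X49.4918 Y54.5427 F1278
M5
G00 X93.4530 Y59.1712
M3 S802
G01 X83.7878 Y82.5051 F1278
G01 X60.4539 Y92.1703 F1278
G01 X37.1200 Y82.5051 F1278
G01 X27.4548 Y59.1712 F1278
G01 X37.1200 Y35.8373 F1278
G01 X60.4539 Y26.1721 F1278
G01 X83.7878 Y35.8373 F1278
G01 X93.4530 Y59.1712 F1278
M5
G00 X135.7508 Y168.5049
M3 S802
G01 X87.2443 Y171.7821 F1278
M5
G00 X81.3816 Y117.7809
M3 S802
G01 X71.3896 Y68.0639 F1278
G01 X33.3294 Y101.5757 F1278
G01 X81.3816 Y117.7809 F1278
M5
G00 X0.0000 Y0.0000

1 u = 1 mm; y_m = 283.4931 − y.

[1] `<path>` cubic bezier, #ff0000→cut S802 F1278: (27.5516,39.7154) → (42.2072,39.3908) → (52.9462,37.8537) → (56.4729,40.9543) → (49.4918,54.5427)

[2] `<circle>` circle, #ff0000→cut S802 F1278: (93.4530,59.1712) → (83.7878,82.5051) → (60.4539,92.1703) → (37.1200,82.5051) → (27.4548,59.1712) → (37.1200,35.8373) → (60.4539,26.1721) → (83.7878,35.8373) → (93.4530,59.1712) (closed)

[3] `<line>` line segment, #ff0000→cut S802 F1278: (135.7508,168.5049) → (87.2443,171.7821)

[4] `<polygon>` regular polygon, #ff0000→cut S802 F1278: (81.3816,117.7809) → (71.3896,68.0639) → (33.3294,101.5757) → (81.3816,117.7809) (closed)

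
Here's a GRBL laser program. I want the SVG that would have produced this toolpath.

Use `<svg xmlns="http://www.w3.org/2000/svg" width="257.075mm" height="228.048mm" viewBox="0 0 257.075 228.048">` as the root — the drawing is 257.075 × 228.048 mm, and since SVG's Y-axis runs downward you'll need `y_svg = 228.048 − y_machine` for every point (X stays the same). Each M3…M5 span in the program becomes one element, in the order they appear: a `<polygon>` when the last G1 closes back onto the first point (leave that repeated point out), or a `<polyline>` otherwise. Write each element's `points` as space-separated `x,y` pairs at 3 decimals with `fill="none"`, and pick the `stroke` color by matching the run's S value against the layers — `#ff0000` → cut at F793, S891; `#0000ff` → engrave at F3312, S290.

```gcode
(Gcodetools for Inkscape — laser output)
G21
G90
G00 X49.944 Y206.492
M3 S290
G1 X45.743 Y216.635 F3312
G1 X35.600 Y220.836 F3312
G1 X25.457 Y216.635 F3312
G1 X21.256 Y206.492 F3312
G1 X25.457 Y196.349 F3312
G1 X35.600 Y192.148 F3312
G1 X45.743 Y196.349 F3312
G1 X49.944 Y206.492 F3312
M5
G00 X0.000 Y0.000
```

Each laser-on run becomes one SVG element. Flip Y back into SVG space with y_svg = 228.048 − y_machine. Every run uses S290, so all elements get stroke `#0000ff` (engrave).

Run 1: The run returns to its start, so emit a `<polygon>` with points (Y-flipped): 49.944,21.556 45.743,11.413 35.600,7.212 25.457,11.413 21.256,21.556 25.457,31.699 35.600,35.900 45.743,31.699.

<svg xmlns="http://www.w3.org/2000/svg" width="257.075mm" height="228.048mm" viewBox="0 0 257.075 228.048">
  <polygon points="49.944,21.556 45.743,11.413 35.600,7.212 25.457,11.413 21.256,21.556 25.457,31.699 35.600,35.900 45.743,31.699" fill="none" stroke="#0000ff"/>
</svg>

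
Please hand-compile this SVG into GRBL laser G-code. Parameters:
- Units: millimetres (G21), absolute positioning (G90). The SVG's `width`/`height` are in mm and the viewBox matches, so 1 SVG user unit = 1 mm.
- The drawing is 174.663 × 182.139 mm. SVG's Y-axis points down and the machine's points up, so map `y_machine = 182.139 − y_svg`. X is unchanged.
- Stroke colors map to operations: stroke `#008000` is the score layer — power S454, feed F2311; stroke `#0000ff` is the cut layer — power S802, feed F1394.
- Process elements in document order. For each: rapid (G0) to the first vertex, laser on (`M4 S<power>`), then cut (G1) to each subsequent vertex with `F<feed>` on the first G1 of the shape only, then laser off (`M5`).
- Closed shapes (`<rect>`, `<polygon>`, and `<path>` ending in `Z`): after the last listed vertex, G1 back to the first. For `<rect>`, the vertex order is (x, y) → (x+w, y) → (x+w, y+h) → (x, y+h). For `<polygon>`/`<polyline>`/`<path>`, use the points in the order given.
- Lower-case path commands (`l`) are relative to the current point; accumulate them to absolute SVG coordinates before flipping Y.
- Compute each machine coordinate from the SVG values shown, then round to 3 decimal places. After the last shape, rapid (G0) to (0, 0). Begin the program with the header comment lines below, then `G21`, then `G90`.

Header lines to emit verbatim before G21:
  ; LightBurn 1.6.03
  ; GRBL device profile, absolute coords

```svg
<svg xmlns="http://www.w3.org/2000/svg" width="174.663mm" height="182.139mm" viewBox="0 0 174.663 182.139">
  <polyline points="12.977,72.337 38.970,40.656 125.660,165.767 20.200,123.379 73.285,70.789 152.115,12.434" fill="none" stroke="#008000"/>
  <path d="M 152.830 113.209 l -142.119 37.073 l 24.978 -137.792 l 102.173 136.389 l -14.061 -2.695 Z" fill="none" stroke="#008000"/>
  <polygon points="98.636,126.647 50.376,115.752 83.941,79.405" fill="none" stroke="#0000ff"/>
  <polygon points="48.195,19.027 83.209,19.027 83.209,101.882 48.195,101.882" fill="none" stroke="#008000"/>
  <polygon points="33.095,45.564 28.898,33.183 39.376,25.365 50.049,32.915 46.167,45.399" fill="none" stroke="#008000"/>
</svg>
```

1 u = 1 mm; y_m = 182.139 − y.

[1] `<polyline>` open polyline, #008000→score S454 F2311: (12.977,109.802) → (38.970,141.483) → (125.660,16.372) → (20.200,58.760) → (73.285,111.350) → (152.115,169.705)

[2] `<path>` closed polygon, #008000→score S454 F2311: (152.830,68.930) → (10.711,31.857) → (35.689,169.649) → (137.862,33.260) → (123.801,35.955) → (152.830,68.930) (closed)

[3] `<polygon>` regular polygon, #0000ff→cut S802 F1394: (98.636,55.492) → (50.376,66.387) → (83.941,102.734) → (98.636,55.492) (closed)

[4] `<polygon>` rectangle, #008000→score S454 F2311: (48.195,163.112) → (83.209,163.112) → (83.209,80.257) → (48.195,80.257) → (48.195,163.112) (closed)

[5] `<polygon>` regular polygon, #008000→score S454 F2311: (33.095,136.575) → (28.898,148.956) → (39.376,156.774) → (50.049,149.224) → (46.167,136.740) → (33.095,136.575) (closed)

; LightBurn 1.6.03
; GRBL device profile, absolute coords
G21
G90
G0 X12.977 Y109.802
M4 S454
G1 X38.970 Y141.483 F2311
G1 X125.660 Y16.372
G1 X20.200 Y58.760
G1 X73.285 Y111.350
G1 X152.115 Y169.705
M5
G0 X152.830 Y68.930
M4 S454
G1 X10.711 Y31.857 F2311
G1 X35.689 Y169.649
G1 X137.862 Y33.260
G1 X123.801 Y35.955
G1 X152.830 Y68.930
M5
G0 X98.636 Y55.492
M4 S802
G1 X50.376 Y66.387 F1394
G1 X83.941 Y102.734
G1 X98.636 Y55.492
M5
G0 X48.195 Y163.112
M4 S454
G1 X83.209 Y163.112 F2311
G1 X83.209 Y80.257
G1 X48.195 Y80.257
G1 X48.195 Y163.112
M5
G0 X33.095 Y136.575
M4 S454
G1 X28.898 Y148.956 F2311
G1 X39.376 Y156.774
G1 X50.049 Y149.224
G1 X46.167 Y136.740
G1 X33.095 Y136.575
M5
G0 X0.000 Y0.000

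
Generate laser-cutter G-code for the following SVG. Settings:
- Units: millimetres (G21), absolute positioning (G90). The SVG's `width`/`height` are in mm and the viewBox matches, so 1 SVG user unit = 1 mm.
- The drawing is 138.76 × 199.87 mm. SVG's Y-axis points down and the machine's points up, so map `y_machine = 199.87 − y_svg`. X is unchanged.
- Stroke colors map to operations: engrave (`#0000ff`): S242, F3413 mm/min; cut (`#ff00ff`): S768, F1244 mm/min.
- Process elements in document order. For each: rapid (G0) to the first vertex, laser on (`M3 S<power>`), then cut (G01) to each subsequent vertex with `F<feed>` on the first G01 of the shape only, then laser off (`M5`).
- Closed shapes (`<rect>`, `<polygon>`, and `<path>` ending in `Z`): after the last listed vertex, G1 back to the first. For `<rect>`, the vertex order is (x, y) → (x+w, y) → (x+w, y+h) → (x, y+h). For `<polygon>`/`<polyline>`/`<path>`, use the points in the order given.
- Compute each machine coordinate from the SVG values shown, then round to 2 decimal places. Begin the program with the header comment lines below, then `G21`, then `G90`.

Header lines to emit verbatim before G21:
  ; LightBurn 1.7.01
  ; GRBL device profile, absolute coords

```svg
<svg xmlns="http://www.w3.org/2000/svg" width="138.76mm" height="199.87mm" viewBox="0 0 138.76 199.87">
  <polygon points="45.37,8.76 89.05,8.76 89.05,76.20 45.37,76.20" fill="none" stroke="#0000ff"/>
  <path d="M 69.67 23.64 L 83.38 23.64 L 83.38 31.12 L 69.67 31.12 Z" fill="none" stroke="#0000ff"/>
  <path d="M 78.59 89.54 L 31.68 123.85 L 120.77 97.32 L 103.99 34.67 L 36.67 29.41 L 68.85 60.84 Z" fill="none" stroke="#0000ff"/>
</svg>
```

1 u = 1 mm; y_m = 199.87 − y.

[1] `<polygon>` rectangle, #0000ff→engrave S242 F3413: (45.37,191.11) → (89.05,191.11) → (89.05,123.67) → (45.37,123.67) → (45.37,191.11) (closed)

[2] `<path>` rectangle, #0000ff→engrave S242 F3413: (69.67,176.23) → (83.38,176.23) → (83.38,168.75) → (69.67,168.75) → (69.67,176.23) (closed)

[3] `<path>` closed polygon, #0000ff→engrave S242 F3413: (78.59,110.33) → (31.68,76.02) → (120.77,102.55) → (103.99,165.20) → (36.67,170.46) → (68.85,139.03) → (78.59,110.33) (closed)

; LightBurn 1.7.01
; GRBL device profile, absolute coords
G21
G90
G0 X45.37 Y191.11
M3 S242
G01 X89.05 Y191.11 F3413
G01 X89.05 Y123.67
G01 X45.37 Y123.67
G01 X45.37 Y191.11
M5
G0 X69.67 Y176.23
M3 S242
G01 X83.38 Y176.23 F3413
G01 X83.38 Y168.75
G01 X69.67 Y168.75
G01 X69.67 Y176.23
M5
G0 X78.59 Y110.33
M3 S242
G01 X31.68 Y76.02 F3413
G01 X120.77 Y102.55
G01 X103.99 Y165.20
G01 X36.67 Y170.46
G01 X68.85 Y139.03
G01 X78.59 Y110.33
M5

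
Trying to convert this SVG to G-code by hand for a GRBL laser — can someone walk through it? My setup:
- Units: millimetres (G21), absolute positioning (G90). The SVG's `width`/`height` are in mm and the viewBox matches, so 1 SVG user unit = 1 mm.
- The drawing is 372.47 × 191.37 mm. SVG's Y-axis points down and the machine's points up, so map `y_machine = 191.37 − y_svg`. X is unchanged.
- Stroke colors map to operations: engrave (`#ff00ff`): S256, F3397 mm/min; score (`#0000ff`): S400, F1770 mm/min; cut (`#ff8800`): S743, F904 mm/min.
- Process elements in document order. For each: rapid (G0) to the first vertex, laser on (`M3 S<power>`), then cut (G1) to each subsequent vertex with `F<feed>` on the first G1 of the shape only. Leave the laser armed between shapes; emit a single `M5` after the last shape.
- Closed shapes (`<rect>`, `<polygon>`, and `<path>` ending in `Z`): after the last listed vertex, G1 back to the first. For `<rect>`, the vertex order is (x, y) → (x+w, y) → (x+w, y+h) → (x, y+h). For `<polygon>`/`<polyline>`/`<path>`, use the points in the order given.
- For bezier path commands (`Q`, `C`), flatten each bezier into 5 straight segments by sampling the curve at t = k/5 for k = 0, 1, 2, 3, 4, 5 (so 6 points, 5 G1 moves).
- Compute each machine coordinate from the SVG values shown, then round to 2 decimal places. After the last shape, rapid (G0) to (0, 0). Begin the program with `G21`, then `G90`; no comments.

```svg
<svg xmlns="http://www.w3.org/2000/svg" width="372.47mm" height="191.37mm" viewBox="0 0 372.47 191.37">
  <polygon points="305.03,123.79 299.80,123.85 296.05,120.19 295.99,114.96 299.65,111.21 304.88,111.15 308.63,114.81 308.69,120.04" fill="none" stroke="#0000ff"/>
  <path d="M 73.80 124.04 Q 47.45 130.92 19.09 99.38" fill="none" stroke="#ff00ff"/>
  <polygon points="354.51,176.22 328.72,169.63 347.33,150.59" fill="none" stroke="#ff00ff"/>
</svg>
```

1 u = 1 mm; y_m = 191.37 − y.

[1] `<polygon>` regular polygon, #0000ff→score S400 F1770: (305.03,67.58) → (299.80,67.52) → (296.05,71.18) → (295.99,76.41) → (299.65,80.16) → (304.88,80.22) → (308.63,76.56) → (308.69,71.33) → (305.03,67.58) (closed)

[2] `<path>` quadratic bezier, #ff00ff→engrave S256 F3397: (73.80,67.33) → (63.18,66.11) → (52.40,67.97) → (41.46,72.91) → (30.35,80.91) → (19.09,91.99)

[3] `<polygon>` regular polygon, #ff00ff→engrave S256 F3397: (354.51,15.15) → (328.72,21.74) → (347.33,40.78) → (354.51,15.15) (closed)

G21
G90
G0 X305.03 Y67.58
M3 S400
G1 X299.80 Y67.52 F1770
G1 X296.05 Y71.18
G1 X295.99 Y76.41
G1 X299.65 Y80.16
G1 X304.88 Y80.22
G1 X308.63 Y76.56
G1 X308.69 Y71.33
G1 X305.03 Y67.58
G0 X73.80 Y67.33
M3 S256
G1 X63.18 Y66.11 F3397
G1 X52.40 Y67.97
G1 X41.46 Y72.91
G1 X30.35 Y80.91
G1 X19.09 Y91.99
G0 X354.51 Y15.15
M3 S256
G1 X328.72 Y21.74 F3397
G1 X347.33 Y40.78
G1 X354.51 Y15.15
M5
G0 X0.00 Y0.00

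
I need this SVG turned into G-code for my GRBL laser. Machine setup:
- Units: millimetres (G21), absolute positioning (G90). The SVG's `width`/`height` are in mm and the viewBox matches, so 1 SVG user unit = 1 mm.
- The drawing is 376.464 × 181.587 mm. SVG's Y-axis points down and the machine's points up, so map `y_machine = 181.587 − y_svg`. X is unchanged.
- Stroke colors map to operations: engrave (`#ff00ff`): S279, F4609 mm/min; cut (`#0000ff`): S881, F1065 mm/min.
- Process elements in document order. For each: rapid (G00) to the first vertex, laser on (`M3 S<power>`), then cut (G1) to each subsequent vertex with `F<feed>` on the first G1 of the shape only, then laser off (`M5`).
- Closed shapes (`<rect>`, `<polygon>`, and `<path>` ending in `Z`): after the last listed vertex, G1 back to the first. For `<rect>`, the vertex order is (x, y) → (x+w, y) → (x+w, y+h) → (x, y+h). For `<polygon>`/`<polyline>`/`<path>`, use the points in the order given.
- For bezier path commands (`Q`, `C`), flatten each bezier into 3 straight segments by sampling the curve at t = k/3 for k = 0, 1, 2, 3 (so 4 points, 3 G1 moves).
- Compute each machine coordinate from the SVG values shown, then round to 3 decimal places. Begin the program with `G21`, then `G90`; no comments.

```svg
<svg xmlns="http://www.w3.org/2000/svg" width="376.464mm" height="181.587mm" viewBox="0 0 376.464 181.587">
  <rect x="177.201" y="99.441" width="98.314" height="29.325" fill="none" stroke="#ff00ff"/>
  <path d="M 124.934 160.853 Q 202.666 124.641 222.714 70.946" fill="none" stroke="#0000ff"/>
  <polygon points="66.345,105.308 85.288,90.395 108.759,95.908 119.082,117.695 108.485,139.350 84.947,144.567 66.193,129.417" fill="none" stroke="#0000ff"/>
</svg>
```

viewBox `0 0 376.464 181.587` with mm width/height → 1 unit = 1 mm. Flip: y_m = 181.587 − y_svg.

**Shape 1** — `<rect>` rectangle, stroke `#ff00ff` → engrave (S279, F4609). Machine vertices: (177.201,82.146) → (275.515,82.146) → (275.515,52.821) → (177.201,52.821) → (177.201,82.146). Closed: final G1 returns to the first vertex.

**Shape 2** — `<path>` quadratic bezier, stroke `#0000ff` → cut (S881, F1065). Control points (SVG): P0=(124.934,160.853), P1=(202.666,124.641), P2=(222.714,70.946); sampled at t=k/3. Machine vertices: (124.934,20.734) → (170.346,46.818) → (202.939,76.787) → (222.714,110.641). Open path.

**Shape 3** — `<polygon>` regular polygon, stroke `#0000ff` → cut (S881, F1065). Machine vertices: (66.345,76.279) → (85.288,91.192) → (108.759,85.679) → (119.082,63.892) → (108.485,42.237) → (84.947,37.020) → (66.193,52.170) → (66.345,76.279). Closed: final G1 returns to the first vertex.

G21
G90
G00 X177.201 Y82.146
M3 S279
G1 X275.515 Y82.146 F4609
G1 X275.515 Y52.821
G1 X177.201 Y52.821
G1 X177.201 Y82.146
M5
G00 X124.934 Y20.734
M3 S881
G1 X170.346 Y46.818 F1065
G1 X202.939 Y76.787
G1 X222.714 Y110.641
M5
G00 X66.345 Y76.279
M3 S881
G1 X85.288 Y91.192 F1065
G1 X108.759 Y85.679
G1 X119.082 Y63.892
G1 X108.485 Y42.237
G1 X84.947 Y37.020
G1 X66.193 Y52.170
G1 X66.345 Y76.279
M5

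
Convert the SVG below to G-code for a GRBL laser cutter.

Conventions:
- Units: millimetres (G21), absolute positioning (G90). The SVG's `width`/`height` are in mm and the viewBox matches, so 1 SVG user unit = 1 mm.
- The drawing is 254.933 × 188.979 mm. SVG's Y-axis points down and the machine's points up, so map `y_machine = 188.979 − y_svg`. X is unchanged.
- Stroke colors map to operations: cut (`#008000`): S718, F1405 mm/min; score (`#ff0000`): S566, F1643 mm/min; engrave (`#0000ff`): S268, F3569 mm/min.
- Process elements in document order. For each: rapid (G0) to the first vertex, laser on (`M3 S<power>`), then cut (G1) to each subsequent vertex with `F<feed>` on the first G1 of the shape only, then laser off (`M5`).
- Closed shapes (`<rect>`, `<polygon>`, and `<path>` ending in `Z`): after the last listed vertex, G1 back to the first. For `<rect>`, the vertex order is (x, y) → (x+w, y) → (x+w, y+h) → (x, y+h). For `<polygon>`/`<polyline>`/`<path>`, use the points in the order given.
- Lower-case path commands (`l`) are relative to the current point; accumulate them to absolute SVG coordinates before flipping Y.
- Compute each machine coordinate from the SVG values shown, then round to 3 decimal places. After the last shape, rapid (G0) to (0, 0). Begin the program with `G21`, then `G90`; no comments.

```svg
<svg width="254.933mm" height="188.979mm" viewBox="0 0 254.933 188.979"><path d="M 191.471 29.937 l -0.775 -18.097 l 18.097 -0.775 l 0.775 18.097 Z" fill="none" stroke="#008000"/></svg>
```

G21
G90
G0 X191.471 Y159.042
M3 S718
G1 X190.696 Y177.139 F1405
G1 X208.793 Y177.914
G1 X209.568 Y159.817
G1 X191.471 Y159.042
M5
G0 X0.000 Y0.000

viewBox `0 0 254.933 188.979` with mm width/height → 1 unit = 1 mm. Flip: y_m = 188.979 − y_svg.

**Shape 1** — `<path>` regular polygon, stroke `#008000` → cut (S718, F1405). Machine vertices: (191.471,159.042) → (190.696,177.139) → (208.793,177.914) → (209.568,159.817) → (191.471,159.042). Closed: final G1 returns to the first vertex.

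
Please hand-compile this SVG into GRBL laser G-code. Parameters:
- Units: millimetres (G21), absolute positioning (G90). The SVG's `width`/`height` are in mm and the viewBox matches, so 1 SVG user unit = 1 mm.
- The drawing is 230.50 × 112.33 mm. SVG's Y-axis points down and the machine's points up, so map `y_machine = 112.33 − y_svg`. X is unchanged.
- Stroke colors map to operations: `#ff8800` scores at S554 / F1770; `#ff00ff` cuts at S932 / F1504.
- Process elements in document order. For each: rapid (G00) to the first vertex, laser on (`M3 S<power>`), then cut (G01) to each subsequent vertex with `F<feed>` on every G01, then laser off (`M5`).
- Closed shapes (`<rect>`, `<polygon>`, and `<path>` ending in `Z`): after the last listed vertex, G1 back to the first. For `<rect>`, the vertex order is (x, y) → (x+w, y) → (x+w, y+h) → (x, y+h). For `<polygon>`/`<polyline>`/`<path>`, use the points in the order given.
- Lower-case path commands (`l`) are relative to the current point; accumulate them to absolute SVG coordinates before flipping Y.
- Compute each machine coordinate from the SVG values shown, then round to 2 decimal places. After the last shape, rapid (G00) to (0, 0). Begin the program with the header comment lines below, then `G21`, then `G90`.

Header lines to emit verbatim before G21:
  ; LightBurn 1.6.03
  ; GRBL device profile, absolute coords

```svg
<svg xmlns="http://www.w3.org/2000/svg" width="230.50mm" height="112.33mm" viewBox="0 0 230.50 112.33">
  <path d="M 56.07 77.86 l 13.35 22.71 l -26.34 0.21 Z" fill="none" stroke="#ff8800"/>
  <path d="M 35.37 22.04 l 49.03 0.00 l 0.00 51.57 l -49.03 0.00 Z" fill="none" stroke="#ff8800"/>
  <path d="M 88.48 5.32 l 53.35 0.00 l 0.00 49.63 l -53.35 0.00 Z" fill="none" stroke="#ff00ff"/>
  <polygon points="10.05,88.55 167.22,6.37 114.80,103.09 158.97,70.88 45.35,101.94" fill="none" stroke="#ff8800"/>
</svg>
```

; LightBurn 1.6.03
; GRBL device profile, absolute coords
G21
G90
G00 X56.07 Y34.47
M3 S554
G01 X69.42 Y11.76 F1770
G01 X43.08 Y11.55 F1770
G01 X56.07 Y34.47 F1770
M5
G00 X35.37 Y90.29
M3 S554
G01 X84.40 Y90.29 F1770
G01 X84.40 Y38.72 F1770
G01 X35.37 Y38.72 F1770
G01 X35.37 Y90.29 F1770
M5
G00 X88.48 Y107.01
M3 S932
G01 X141.83 Y107.01 F1504
G01 X141.83 Y57.38 F1504
G01 X88.48 Y57.38 F1504
G01 X88.48 Y107.01 F1504
M5
G00 X10.05 Y23.78
M3 S554
G01 X167.22 Y105.96 F1770
G01 X114.80 Y9.24 F1770
G01 X158.97 Y41.45 F1770
G01 X45.35 Y10.39 F1770
G01 X10.05 Y23.78 F1770
M5
G00 X0.00 Y0.00

1 u = 1 mm; y_m = 112.33 − y.

[1] `<path>` regular polygon, #ff8800→score S554 F1770: (56.07,34.47) → (69.42,11.76) → (43.08,11.55) → (56.07,34.47) (closed)

[2] `<path>` rectangle, #ff8800→score S554 F1770: (35.37,90.29) → (84.40,90.29) → (84.40,38.72) → (35.37,38.72) → (35.37,90.29) (closed)

[3] `<path>` rectangle, #ff00ff→cut S932 F1504: (88.48,107.01) → (141.83,107.01) → (141.83,57.38) → (88.48,57.38) → (88.48,107.01) (closed)

[4] `<polygon>` closed polygon, #ff8800→score S554 F1770: (10.05,23.78) → (167.22,105.96) → (114.80,9.24) → (158.97,41.45) → (45.35,10.39) → (10.05,23.78) (closed)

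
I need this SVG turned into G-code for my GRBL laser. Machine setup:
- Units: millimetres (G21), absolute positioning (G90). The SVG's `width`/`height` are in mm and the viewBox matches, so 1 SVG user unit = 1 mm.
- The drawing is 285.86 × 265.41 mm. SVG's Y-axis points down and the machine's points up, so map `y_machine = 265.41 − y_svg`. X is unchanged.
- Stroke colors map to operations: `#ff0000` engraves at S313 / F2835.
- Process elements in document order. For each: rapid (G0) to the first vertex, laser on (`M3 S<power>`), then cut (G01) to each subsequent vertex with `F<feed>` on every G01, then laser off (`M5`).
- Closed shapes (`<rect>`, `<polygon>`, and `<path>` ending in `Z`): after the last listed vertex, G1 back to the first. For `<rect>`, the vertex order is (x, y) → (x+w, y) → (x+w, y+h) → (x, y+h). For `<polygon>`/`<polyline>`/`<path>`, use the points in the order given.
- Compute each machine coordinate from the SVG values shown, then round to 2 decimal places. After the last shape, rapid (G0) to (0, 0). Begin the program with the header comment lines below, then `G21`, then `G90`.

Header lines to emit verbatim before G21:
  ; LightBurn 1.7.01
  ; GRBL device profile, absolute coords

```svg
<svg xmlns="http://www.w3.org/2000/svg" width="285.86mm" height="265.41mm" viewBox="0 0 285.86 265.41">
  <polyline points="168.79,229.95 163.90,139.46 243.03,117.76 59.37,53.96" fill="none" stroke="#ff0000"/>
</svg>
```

viewBox `0 0 285.86 265.41` with mm width/height → 1 unit = 1 mm. Flip: y_m = 265.41 − y_svg.

**Shape 1** — `<polyline>` open polyline, stroke `#ff0000` → engrave (S313, F2835). Machine vertices: (168.79,35.46) → (163.90,125.95) → (243.03,147.65) → (59.37,211.45). Open path.

; LightBurn 1.7.01
; GRBL device profile, absolute coords
G21
G90
G0 X168.79 Y35.46
M3 S313
G01 X163.90 Y125.95 F2835
G01 X243.03 Y147.65 F2835
G01 X59.37 Y211.45 F2835
M5
G0 X0.00 Y0.00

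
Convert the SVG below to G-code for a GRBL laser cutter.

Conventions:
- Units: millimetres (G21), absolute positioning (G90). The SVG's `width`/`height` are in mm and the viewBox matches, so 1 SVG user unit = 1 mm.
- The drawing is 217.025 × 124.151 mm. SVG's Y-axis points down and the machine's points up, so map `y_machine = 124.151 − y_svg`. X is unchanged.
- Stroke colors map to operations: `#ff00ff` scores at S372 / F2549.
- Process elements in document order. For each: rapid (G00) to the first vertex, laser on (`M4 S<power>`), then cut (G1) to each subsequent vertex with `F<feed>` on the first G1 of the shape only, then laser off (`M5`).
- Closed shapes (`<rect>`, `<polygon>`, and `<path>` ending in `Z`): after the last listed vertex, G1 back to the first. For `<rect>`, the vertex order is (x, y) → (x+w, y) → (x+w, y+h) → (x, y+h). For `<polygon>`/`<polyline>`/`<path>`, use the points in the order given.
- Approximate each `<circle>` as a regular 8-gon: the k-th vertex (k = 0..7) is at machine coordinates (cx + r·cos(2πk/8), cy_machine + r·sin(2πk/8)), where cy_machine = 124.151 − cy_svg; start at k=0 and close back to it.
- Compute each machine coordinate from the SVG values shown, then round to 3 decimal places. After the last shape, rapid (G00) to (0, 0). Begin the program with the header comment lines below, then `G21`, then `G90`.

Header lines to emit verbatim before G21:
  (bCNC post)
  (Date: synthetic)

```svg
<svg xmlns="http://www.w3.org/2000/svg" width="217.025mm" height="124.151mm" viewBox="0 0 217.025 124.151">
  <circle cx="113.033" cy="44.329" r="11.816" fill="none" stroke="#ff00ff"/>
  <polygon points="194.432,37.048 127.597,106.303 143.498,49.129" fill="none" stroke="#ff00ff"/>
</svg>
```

1 u = 1 mm; y_m = 124.151 − y.

[1] `<circle>` circle, #ff00ff→score S372 F2549: (124.849,79.822) → (121.388,88.177) → (113.033,91.638) → (104.678,88.177) → (101.217,79.822) → (104.678,71.467) → (113.033,68.006) → (121.388,71.467) → (124.849,79.822) (closed)

[2] `<polygon>` closed polygon, #ff00ff→score S372 F2549: (194.432,87.103) → (127.597,17.848) → (143.498,75.022) → (194.432,87.103) (closed)

(bCNC post)
(Date: synthetic)
G21
G90
G00 X124.849 Y79.822
M4 S372
G1 X121.388 Y88.177 F2549
G1 X113.033 Y91.638
G1 X104.678 Y88.177
G1 X101.217 Y79.822
G1 X104.678 Y71.467
G1 X113.033 Y68.006
G1 X121.388 Y71.467
G1 X124.849 Y79.822
M5
G00 X194.432 Y87.103
M4 S372
G1 X127.597 Y17.848 F2549
G1 X143.498 Y75.022
G1 X194.432 Y87.103
M5
G00 X0.000 Y0.000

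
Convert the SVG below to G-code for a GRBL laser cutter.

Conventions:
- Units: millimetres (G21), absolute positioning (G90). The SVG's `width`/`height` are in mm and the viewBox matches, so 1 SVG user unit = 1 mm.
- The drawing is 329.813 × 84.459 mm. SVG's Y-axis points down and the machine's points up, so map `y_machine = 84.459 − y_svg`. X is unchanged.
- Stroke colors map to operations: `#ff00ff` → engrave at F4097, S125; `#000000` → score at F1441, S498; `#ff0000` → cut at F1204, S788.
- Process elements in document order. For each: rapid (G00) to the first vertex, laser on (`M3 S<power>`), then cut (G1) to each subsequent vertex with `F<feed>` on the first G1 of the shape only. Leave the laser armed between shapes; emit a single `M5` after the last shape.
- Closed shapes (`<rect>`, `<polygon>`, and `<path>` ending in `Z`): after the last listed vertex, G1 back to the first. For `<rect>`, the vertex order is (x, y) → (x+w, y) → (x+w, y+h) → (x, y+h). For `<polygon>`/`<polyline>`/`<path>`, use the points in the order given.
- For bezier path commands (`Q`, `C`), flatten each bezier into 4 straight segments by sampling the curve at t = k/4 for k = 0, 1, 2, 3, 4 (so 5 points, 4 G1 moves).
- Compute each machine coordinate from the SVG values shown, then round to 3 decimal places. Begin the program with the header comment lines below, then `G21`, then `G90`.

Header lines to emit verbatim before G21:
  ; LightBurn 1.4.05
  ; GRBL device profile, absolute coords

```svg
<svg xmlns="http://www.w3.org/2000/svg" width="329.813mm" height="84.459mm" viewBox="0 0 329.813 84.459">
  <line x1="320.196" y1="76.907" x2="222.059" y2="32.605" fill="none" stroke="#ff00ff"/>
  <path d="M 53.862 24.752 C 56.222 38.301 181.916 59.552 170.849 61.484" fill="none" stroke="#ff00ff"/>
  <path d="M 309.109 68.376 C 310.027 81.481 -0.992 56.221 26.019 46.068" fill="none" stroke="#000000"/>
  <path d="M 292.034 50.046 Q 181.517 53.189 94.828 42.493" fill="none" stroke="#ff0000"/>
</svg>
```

; LightBurn 1.4.05
; GRBL device profile, absolute coords
G21
G90
G00 X320.196 Y7.552
M3 S125
G1 X222.059 Y51.854 F4097
G00 X53.862 Y59.707
M3 S125
G1 X74.693 Y48.523 F4097
G1 X117.391 Y36.985
G1 X157.571 Y27.624
G1 X170.849 Y22.975
G00 X309.109 Y16.083
M3 S498
G1 X261.465 Y12.612 F1441
G1 X157.779 Y18.515
G1 X58.986 Y28.779
G1 X26.019 Y38.391
G00 X292.034 Y34.413
M3 S788
G1 X238.265 Y33.706 F1204
G1 X187.474 Y34.730
G1 X139.662 Y37.483
G1 X94.828 Y41.966
M5

1 u = 1 mm; y_m = 84.459 − y.

[1] `<line>` line segment, #ff00ff→engrave S125 F4097: (320.196,7.552) → (222.059,51.854)

[2] `<path>` cubic bezier, #ff00ff→engrave S125 F4097: (53.862,59.707) → (74.693,48.523) → (117.391,36.985) → (157.571,27.624) → (170.849,22.975)

[3] `<path>` cubic bezier, #000000→score S498 F1441: (309.109,16.083) → (261.465,12.612) → (157.779,18.515) → (58.986,28.779) → (26.019,38.391)

[4] `<path>` quadratic bezier, #ff0000→cut S788 F1204: (292.034,34.413) → (238.265,33.706) → (187.474,34.730) → (139.662,37.483) → (94.828,41.966)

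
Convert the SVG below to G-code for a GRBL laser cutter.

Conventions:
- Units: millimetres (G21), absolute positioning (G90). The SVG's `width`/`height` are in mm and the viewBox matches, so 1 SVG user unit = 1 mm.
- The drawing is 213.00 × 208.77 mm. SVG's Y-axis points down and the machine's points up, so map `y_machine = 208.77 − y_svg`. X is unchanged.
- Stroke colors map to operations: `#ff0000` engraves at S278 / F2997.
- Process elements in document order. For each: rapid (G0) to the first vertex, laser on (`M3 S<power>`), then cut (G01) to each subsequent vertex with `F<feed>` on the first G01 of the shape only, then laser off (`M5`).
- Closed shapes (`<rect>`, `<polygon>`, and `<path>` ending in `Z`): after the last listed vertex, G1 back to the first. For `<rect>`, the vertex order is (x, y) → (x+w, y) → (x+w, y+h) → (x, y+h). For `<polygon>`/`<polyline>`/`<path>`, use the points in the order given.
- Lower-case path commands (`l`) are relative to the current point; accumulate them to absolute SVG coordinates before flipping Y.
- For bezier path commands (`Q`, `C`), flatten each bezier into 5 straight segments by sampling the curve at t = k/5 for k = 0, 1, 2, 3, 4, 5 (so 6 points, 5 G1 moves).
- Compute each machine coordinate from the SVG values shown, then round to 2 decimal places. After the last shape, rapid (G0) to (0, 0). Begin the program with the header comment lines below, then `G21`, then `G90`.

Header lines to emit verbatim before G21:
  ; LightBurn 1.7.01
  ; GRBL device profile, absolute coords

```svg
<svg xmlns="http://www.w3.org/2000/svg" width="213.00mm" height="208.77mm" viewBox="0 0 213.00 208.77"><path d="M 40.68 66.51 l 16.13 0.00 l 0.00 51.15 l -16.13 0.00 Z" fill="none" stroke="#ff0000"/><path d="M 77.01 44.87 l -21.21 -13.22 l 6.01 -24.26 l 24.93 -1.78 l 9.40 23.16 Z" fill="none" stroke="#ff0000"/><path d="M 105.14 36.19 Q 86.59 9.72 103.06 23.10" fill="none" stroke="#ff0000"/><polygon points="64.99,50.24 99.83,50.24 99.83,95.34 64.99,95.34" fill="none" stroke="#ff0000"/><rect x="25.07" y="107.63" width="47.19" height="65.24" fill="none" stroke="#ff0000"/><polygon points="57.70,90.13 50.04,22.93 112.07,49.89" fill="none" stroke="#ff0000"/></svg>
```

; LightBurn 1.7.01
; GRBL device profile, absolute coords
G21
G90
G0 X40.68 Y142.26
M3 S278
G01 X56.81 Y142.26 F2997
G01 X56.81 Y91.11
G01 X40.68 Y91.11
G01 X40.68 Y142.26
M5
G0 X77.01 Y163.90
M3 S278
G01 X55.80 Y177.12 F2997
G01 X61.81 Y201.38
G01 X86.74 Y203.16
G01 X96.14 Y180.00
G01 X77.01 Y163.90
M5
G0 X105.14 Y172.58
M3 S278
G01 X99.12 Y181.57 F2997
G01 X95.90 Y187.38
G01 X95.49 Y190.00
G01 X97.87 Y189.43
G01 X103.06 Y185.67
M5
G0 X64.99 Y158.53
M3 S278
G01 X99.83 Y158.53 F2997
G01 X99.83 Y113.43
G01 X64.99 Y113.43
G01 X64.99 Y158.53
M5
G0 X25.07 Y101.14
M3 S278
G01 X72.26 Y101.14 F2997
G01 X72.26 Y35.90
G01 X25.07 Y35.90
G01 X25.07 Y101.14
M5
G0 X57.70 Y118.64
M3 S278
G01 X50.04 Y185.84 F2997
G01 X112.07 Y158.88
G01 X57.70 Y118.64
M5
G0 X0.00 Y0.00

1 u = 1 mm; y_m = 208.77 − y.

[1] `<path>` rectangle, #ff0000→engrave S278 F2997: (40.68,142.26) → (56.81,142.26) → (56.81,91.11) → (40.68,91.11) → (40.68,142.26) (closed)

[2] `<path>` regular polygon, #ff0000→engrave S278 F2997: (77.01,163.90) → (55.80,177.12) → (61.81,201.38) → (86.74,203.16) → (96.14,180.00) → (77.01,163.90) (closed)

[3] `<path>` quadratic bezier, #ff0000→engrave S278 F2997: (105.14,172.58) → (99.12,181.57) → (95.90,187.38) → (95.49,190.00) → (97.87,189.43) → (103.06,185.67)

[4] `<polygon>` rectangle, #ff0000→engrave S278 F2997: (64.99,158.53) → (99.83,158.53) → (99.83,113.43) → (64.99,113.43) → (64.99,158.53) (closed)

[5] `<rect>` rectangle, #ff0000→engrave S278 F2997: (25.07,101.14) → (72.26,101.14) → (72.26,35.90) → (25.07,35.90) → (25.07,101.14) (closed)

[6] `<polygon>` regular polygon, #ff0000→engrave S278 F2997: (57.70,118.64) → (50.04,185.84) → (112.07,158.88) → (57.70,118.64) (closed)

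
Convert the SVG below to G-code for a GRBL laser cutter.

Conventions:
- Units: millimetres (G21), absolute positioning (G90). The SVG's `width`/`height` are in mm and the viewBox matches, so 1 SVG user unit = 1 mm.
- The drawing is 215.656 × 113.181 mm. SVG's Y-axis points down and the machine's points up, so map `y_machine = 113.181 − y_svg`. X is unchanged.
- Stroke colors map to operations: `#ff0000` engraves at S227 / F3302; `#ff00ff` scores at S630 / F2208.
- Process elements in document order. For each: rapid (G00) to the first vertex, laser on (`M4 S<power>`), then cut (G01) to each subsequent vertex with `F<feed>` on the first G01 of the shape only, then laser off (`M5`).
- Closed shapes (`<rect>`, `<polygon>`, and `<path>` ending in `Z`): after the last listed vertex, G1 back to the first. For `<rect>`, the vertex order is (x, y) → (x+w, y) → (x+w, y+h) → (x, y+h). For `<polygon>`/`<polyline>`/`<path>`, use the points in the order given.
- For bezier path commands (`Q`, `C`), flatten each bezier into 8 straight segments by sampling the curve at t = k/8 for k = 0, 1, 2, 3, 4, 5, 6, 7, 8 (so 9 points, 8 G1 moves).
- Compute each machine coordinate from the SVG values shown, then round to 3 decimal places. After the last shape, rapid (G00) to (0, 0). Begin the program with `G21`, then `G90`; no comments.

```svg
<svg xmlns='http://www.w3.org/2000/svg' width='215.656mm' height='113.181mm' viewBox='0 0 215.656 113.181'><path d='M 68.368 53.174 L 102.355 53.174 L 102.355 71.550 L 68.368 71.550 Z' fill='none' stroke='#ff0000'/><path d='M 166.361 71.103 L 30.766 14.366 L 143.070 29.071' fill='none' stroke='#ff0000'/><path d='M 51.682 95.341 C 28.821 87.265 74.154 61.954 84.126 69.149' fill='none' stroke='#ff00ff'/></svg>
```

Since the viewBox matches the mm dimensions, user units are millimetres directly. The only transform is the Y-flip y_m = 113.181 − y_svg.

Shape 1 is a rectangle drawn with `<path>`. Its stroke #ff0000 means engrave at S227, F3302. After flipping Y the toolpath is (68.368,60.007) → (102.355,60.007) → (102.355,41.631) → (68.368,41.631) → (68.368,60.007), returning to the start.

Shape 2 is a open polyline drawn with `<path>`. Its stroke #ff0000 means engrave at S227, F3302. After flipping Y the toolpath is (166.361,42.078) → (30.766,98.815) → (143.070,84.110).

Shape 3 is a cubic bezier drawn with `<path>`. Its stroke #ff00ff means score at S630, F2208. After flipping Y the toolpath is (51.682,17.840) → (46.103,21.579) → (45.705,26.351) → (49.272,31.573) → (55.592,36.663) → (63.450,41.036) → (71.635,44.111) → (78.931,45.304) → (84.126,44.032).

G21
G90
G00 X68.368 Y60.007
M4 S227
G01 X102.355 Y60.007 F3302
G01 X102.355 Y41.631
G01 X68.368 Y41.631
G01 X68.368 Y60.007
M5
G00 X166.361 Y42.078
M4 S227
G01 X30.766 Y98.815 F3302
G01 X143.070 Y84.110
M5
G00 X51.682 Y17.840
M4 S630
G01 X46.103 Y21.579 F2208
G01 X45.705 Y26.351
G01 X49.272 Y31.573
G01 X55.592 Y36.663
G01 X63.450 Y41.036
G01 X71.635 Y44.111
G01 X78.931 Y45.304
G01 X84.126 Y44.032
M5
G00 X0.000 Y0.000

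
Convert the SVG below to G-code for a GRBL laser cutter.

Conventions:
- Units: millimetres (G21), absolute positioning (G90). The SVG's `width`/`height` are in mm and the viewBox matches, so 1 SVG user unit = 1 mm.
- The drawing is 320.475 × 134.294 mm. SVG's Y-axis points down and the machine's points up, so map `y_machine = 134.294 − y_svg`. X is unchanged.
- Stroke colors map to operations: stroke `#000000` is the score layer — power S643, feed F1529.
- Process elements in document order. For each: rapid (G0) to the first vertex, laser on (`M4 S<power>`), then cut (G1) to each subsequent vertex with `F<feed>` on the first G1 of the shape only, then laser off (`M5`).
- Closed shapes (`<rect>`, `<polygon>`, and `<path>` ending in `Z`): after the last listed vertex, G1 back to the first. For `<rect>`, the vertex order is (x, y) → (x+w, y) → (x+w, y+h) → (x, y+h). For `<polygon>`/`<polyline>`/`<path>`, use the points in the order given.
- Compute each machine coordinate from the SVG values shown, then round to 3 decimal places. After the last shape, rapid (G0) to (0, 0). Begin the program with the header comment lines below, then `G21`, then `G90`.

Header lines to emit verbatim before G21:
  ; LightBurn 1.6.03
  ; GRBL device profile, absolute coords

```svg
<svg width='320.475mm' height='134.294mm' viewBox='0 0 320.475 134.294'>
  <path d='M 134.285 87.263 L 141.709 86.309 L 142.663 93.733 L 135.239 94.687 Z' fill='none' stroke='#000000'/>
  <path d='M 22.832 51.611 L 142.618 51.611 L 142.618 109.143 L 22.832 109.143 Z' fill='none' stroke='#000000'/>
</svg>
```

Since the viewBox matches the mm dimensions, user units are millimetres directly. The only transform is the Y-flip y_m = 134.294 − y_svg.

Shape 1 is a regular polygon drawn with `<path>`. Its stroke #000000 means score at S643, F1529. After flipping Y the toolpath is (134.285,47.031) → (141.709,47.985) → (142.663,40.561) → (135.239,39.607) → (134.285,47.031), returning to the start.

Shape 2 is a rectangle drawn with `<path>`. Its stroke #000000 means score at S643, F1529. After flipping Y the toolpath is (22.832,82.683) → (142.618,82.683) → (142.618,25.151) → (22.832,25.151) → (22.832,82.683), returning to the start.

; LightBurn 1.6.03
; GRBL device profile, absolute coords
G21
G90
G0 X134.285 Y47.031
M4 S643
G1 X141.709 Y47.985 F1529
G1 X142.663 Y40.561
G1 X135.239 Y39.607
G1 X134.285 Y47.031
M5
G0 X22.832 Y82.683
M4 S643
G1 X142.618 Y82.683 F1529
G1 X142.618 Y25.151
G1 X22.832 Y25.151
G1 X22.832 Y82.683
M5
G0 X0.000 Y0.000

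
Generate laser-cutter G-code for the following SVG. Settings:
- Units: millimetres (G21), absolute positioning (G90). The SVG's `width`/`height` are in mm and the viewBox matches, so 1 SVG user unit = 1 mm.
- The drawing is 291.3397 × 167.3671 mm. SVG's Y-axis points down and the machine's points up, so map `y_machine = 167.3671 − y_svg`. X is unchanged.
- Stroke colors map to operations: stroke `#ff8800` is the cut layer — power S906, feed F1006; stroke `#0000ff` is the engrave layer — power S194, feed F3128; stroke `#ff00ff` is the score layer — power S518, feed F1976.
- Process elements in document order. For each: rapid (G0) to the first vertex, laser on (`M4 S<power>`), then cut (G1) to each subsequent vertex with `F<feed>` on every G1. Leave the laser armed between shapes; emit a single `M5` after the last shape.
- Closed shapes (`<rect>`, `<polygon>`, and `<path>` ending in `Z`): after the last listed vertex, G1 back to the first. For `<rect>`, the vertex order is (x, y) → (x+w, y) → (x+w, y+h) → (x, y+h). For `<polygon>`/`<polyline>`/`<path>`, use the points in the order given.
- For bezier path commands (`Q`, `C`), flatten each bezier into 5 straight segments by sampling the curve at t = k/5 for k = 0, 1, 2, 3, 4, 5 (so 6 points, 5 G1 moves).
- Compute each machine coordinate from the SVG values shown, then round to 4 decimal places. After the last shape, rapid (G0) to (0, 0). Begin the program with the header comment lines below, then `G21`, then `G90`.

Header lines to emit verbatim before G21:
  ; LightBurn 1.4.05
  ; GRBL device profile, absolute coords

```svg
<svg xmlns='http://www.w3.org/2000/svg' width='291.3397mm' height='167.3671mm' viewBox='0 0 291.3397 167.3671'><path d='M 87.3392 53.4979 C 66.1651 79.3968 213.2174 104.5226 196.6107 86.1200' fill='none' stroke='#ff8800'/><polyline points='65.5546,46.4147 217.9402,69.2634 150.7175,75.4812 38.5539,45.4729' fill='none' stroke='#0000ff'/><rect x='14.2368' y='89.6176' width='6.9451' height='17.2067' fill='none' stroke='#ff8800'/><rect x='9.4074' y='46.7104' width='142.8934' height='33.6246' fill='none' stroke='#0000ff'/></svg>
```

Since the viewBox matches the mm dimensions, user units are millimetres directly. The only transform is the Y-flip y_m = 167.3671 − y_svg.

Shape 1 is a cubic bezier drawn with `<path>`. Its stroke #ff8800 means cut at S906, F1006. After flipping Y the toolpath is (87.3392,113.8692) → (92.1668,98.7647) → (121.4383,85.8979) → (159.2231,77.3213) → (189.5907,75.0869) → (196.6107,81.2471).

Shape 2 is a open polyline drawn with `<polyline>`. Its stroke #0000ff means engrave at S194, F3128. After flipping Y the toolpath is (65.5546,120.9524) → (217.9402,98.1037) → (150.7175,91.8859) → (38.5539,121.8942).

Shape 3 is a rectangle drawn with `<rect>`. Its stroke #ff8800 means cut at S906, F1006. After flipping Y the toolpath is (14.2368,77.7495) → (21.1819,77.7495) → (21.1819,60.5428) → (14.2368,60.5428) → (14.2368,77.7495), returning to the start.

Shape 4 is a rectangle drawn with `<rect>`. Its stroke #0000ff means engrave at S194, F3128. After flipping Y the toolpath is (9.4074,120.6567) → (152.3008,120.6567) → (152.3008,87.0321) → (9.4074,87.0321) → (9.4074,120.6567), returning to the start.

; LightBurn 1.4.05
; GRBL device profile, absolute coords
G21
G90
G0 X87.3392 Y113.8692
M4 S906
G1 X92.1668 Y98.7647 F1006
G1 X121.4383 Y85.8979 F1006
G1 X159.2231 Y77.3213 F1006
G1 X189.5907 Y75.0869 F1006
G1 X196.6107 Y81.2471 F1006
G0 X65.5546 Y120.9524
M4 S194
G1 X217.9402 Y98.1037 F3128
G1 X150.7175 Y91.8859 F3128
G1 X38.5539 Y121.8942 F3128
G0 X14.2368 Y77.7495
M4 S906
G1 X21.1819 Y77.7495 F1006
G1 X21.1819 Y60.5428 F1006
G1 X14.2368 Y60.5428 F1006
G1 X14.2368 Y77.7495 F1006
G0 X9.4074 Y120.6567
M4 S194
G1 X152.3008 Y120.6567 F3128
G1 X152.3008 Y87.0321 F3128
G1 X9.4074 Y87.0321 F3128
G1 X9.4074 Y120.6567 F3128
M5
G0 X0.0000 Y0.0000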